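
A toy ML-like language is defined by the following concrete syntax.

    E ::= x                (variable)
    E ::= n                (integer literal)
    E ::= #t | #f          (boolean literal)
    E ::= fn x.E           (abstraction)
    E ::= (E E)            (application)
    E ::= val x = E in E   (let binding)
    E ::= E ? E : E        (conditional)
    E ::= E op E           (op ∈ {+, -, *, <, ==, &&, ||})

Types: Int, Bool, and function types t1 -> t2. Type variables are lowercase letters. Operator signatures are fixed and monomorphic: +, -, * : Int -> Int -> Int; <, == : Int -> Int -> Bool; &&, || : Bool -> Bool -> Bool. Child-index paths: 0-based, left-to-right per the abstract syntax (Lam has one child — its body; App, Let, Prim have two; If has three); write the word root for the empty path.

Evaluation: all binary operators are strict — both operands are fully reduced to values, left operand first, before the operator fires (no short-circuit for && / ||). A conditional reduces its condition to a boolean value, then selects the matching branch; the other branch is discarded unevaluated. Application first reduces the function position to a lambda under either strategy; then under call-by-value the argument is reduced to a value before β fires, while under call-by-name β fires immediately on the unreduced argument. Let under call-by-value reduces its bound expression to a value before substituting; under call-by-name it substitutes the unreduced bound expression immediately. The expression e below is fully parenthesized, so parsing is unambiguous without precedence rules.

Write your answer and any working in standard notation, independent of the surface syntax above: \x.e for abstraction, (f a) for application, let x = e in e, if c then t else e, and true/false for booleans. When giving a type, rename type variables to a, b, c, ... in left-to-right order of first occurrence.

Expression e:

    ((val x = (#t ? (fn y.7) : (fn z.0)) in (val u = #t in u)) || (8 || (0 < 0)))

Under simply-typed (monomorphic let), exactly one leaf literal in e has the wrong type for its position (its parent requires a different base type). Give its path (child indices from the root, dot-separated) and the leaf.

Working:
  unify Bool ~ Bool
\y._ : a -> Int
\z._ : b -> Int
  unify a -> Int ~ b -> Int
  unify a ~ b
  unify Int ~ Int
let x : b -> Int
let u : Bool
u : Bool
  unify Bool ~ Bool
  unify Int ~ Bool
  FAIL: mismatch Int ~ Bool

Answer: 1.0 : 8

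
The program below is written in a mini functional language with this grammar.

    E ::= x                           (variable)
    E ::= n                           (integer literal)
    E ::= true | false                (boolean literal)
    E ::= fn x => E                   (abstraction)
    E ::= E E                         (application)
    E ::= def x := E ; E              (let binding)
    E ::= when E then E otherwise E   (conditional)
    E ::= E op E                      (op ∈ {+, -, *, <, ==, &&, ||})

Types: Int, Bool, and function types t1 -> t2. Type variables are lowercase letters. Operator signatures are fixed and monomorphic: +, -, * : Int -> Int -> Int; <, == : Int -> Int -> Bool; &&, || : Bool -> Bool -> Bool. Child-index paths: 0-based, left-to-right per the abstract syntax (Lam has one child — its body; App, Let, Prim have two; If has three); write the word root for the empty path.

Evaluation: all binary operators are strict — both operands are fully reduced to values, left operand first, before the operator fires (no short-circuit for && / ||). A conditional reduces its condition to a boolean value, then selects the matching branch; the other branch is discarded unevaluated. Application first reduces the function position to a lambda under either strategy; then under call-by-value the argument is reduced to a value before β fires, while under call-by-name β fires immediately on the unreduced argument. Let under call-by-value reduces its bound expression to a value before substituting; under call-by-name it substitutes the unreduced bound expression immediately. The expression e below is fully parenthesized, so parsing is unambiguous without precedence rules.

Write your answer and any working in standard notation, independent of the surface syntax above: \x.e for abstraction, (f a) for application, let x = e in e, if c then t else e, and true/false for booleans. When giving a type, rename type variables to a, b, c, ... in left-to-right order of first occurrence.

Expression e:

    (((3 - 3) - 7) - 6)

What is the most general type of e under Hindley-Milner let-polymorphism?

Derivation:
  unify Int ~ Int
  unify Int ~ Int
  unify Int ~ Int
  unify Int ~ Int
  unify Int ~ Int
  unify Int ~ Int

Answer: Int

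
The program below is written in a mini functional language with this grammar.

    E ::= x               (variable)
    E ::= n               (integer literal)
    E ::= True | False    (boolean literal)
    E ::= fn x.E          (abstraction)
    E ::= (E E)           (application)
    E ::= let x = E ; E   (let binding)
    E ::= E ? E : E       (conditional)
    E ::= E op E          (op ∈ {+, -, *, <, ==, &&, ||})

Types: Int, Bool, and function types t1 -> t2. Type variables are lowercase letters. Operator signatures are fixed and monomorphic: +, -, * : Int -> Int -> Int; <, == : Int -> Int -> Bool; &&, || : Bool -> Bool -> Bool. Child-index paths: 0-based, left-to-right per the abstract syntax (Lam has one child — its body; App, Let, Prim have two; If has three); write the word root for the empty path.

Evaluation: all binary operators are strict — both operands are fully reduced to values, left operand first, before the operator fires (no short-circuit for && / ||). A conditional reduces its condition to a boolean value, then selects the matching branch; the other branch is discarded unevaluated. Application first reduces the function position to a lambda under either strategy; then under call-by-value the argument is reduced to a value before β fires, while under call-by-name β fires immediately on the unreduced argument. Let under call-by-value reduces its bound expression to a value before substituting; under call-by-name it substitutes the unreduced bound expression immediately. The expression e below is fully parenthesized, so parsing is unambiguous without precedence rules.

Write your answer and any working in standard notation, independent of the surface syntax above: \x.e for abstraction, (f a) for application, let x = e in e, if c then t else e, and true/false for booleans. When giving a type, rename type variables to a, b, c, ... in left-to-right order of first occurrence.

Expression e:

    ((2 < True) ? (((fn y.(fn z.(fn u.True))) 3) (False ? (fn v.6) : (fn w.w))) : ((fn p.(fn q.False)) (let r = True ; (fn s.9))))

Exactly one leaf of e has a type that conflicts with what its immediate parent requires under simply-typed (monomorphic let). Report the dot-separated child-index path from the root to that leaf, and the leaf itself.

Working:
  unify Int ~ Int
  unify Bool ~ Int
  FAIL: mismatch Bool ~ Int

Answer: 0.1 : true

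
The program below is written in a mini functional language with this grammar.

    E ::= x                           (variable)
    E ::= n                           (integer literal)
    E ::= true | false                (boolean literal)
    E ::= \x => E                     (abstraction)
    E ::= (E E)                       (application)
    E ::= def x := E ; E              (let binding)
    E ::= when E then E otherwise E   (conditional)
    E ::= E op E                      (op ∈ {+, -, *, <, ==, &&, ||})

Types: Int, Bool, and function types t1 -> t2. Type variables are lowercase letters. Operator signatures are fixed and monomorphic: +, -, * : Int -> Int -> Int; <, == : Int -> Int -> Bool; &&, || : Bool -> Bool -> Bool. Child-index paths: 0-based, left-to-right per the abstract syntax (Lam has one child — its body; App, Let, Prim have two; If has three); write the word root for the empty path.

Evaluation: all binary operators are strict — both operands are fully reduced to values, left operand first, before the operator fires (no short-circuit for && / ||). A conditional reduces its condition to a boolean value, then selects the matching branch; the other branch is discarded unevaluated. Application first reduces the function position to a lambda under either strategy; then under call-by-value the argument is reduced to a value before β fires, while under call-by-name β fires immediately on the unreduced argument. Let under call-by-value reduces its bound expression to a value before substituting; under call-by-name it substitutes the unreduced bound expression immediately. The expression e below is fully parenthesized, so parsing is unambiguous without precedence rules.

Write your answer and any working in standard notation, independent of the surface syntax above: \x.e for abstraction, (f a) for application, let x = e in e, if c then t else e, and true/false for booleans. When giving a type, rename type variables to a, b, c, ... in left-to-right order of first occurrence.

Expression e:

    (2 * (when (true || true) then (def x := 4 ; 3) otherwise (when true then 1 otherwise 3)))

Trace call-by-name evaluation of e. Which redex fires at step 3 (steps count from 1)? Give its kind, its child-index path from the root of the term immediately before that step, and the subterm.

Answer: let at 1 : (let x = 4 in 3)

Working:
step 0: (2 * (if (true || true) then (let x = 4 in 3) else (if true then 1 else 3)))
step 1: [delta@1.0] (2 * (if true then (let x = 4 in 3) else (if true then 1 else 3)))
step 2: [if@1] (2 * (let x = 4 in 3))
step 3: [let@1] (2 * 3)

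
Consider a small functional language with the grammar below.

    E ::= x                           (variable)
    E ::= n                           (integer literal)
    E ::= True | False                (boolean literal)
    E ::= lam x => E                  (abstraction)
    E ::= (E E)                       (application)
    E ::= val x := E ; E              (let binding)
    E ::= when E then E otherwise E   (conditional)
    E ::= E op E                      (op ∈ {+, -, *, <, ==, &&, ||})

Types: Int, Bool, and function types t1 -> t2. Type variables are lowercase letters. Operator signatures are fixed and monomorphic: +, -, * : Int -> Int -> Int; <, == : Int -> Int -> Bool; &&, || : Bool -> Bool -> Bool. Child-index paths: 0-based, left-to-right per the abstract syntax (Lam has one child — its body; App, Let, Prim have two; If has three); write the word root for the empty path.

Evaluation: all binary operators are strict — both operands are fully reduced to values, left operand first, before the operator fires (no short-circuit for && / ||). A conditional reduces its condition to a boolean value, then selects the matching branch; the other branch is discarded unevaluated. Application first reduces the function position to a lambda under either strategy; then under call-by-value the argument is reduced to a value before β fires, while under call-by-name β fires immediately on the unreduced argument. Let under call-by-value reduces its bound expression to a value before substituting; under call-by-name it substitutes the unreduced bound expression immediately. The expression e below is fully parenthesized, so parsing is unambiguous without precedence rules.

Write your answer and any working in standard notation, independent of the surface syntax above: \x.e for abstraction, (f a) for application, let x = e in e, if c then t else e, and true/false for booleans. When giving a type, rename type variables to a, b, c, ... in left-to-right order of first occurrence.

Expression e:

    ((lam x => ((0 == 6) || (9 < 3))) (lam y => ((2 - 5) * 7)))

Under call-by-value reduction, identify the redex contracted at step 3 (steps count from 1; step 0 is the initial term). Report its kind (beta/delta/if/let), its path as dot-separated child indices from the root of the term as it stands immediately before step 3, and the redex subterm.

Answer: delta at 1 : (9 < 3)

Working:
step 0: ((\x.((0 == 6) || (9 < 3))) (\y.((2 - 5) * 7)))
step 1: [beta@root] ((0 == 6) || (9 < 3))
step 2: [delta@0] (false || (9 < 3))
step 3: [delta@1] (false || false)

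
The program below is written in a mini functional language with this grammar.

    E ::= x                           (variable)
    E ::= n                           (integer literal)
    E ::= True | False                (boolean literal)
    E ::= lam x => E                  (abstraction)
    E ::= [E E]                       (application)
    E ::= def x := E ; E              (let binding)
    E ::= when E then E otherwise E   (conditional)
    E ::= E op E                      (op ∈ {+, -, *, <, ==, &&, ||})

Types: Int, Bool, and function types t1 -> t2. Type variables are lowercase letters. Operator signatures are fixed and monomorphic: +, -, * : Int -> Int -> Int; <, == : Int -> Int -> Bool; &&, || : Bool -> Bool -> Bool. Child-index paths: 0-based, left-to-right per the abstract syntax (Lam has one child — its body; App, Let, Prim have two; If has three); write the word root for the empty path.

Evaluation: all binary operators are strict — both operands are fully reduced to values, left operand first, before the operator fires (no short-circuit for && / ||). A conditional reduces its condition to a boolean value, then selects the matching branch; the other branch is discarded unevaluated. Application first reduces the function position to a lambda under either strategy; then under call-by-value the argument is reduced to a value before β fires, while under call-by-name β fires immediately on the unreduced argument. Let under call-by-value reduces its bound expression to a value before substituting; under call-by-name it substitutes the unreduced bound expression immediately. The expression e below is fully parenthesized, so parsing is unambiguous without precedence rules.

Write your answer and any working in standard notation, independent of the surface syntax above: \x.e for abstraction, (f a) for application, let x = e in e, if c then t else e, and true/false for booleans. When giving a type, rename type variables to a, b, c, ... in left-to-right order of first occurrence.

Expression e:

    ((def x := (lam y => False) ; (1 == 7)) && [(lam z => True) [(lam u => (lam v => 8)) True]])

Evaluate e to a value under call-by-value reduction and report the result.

Working:
step 0: ((let x = (\y.false) in (1 == 7)) && ((\z.true) ((\u.(\v.8)) true)))
step 1: [let@0] ((1 == 7) && ((\z.true) ((\u.(\v.8)) true)))
step 2: [delta@0] (false && ((\z.true) ((\u.(\v.8)) true)))
step 3: [beta@1.1] (false && ((\z.true) (\v.8)))
step 4: [beta@1] (false && true)
step 5: [delta@root] false

Answer: false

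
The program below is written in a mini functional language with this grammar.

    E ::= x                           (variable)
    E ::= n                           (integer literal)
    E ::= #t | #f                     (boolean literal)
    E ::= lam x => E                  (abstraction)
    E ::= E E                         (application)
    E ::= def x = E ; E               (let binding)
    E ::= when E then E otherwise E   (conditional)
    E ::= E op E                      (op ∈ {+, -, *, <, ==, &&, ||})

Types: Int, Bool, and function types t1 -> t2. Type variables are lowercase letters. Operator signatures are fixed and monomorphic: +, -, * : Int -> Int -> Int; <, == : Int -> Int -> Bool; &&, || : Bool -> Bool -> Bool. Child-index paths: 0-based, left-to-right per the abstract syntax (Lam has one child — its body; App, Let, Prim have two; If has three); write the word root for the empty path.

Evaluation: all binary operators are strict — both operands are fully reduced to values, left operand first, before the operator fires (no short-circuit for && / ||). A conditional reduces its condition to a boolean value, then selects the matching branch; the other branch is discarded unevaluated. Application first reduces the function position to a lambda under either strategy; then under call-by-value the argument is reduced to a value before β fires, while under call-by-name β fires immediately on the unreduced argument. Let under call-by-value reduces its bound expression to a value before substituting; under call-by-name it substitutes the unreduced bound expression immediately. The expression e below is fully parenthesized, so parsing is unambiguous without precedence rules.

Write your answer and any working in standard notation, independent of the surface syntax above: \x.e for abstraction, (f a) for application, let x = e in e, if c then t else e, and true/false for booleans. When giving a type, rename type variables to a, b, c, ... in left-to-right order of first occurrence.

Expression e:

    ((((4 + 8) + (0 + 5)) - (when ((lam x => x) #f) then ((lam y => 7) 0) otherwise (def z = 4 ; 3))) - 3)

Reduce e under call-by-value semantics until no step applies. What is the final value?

Answer: 11

Derivation:
step 0: ((((4 + 8) + (0 + 5)) - (if ((\x.x) false) then ((\y.7) 0) else (let z = 4 in 3))) - 3)
step 1: [delta@0.0.0] (((12 + (0 + 5)) - (if ((\x.x) false) then ((\y.7) 0) else (let z = 4 in 3))) - 3)
step 2: [delta@0.0.1] (((12 + 5) - (if ((\x.x) false) then ((\y.7) 0) else (let z = 4 in 3))) - 3)
step 3: [delta@0.0] ((17 - (if ((\x.x) false) then ((\y.7) 0) else (let z = 4 in 3))) - 3)
step 4: [beta@0.1.0] ((17 - (if false then ((\y.7) 0) else (let z = 4 in 3))) - 3)
step 5: [if@0.1] ((17 - (let z = 4 in 3)) - 3)
step 6: [let@0.1] ((17 - 3) - 3)
step 7: [delta@0] (14 - 3)
step 8: [delta@root] 11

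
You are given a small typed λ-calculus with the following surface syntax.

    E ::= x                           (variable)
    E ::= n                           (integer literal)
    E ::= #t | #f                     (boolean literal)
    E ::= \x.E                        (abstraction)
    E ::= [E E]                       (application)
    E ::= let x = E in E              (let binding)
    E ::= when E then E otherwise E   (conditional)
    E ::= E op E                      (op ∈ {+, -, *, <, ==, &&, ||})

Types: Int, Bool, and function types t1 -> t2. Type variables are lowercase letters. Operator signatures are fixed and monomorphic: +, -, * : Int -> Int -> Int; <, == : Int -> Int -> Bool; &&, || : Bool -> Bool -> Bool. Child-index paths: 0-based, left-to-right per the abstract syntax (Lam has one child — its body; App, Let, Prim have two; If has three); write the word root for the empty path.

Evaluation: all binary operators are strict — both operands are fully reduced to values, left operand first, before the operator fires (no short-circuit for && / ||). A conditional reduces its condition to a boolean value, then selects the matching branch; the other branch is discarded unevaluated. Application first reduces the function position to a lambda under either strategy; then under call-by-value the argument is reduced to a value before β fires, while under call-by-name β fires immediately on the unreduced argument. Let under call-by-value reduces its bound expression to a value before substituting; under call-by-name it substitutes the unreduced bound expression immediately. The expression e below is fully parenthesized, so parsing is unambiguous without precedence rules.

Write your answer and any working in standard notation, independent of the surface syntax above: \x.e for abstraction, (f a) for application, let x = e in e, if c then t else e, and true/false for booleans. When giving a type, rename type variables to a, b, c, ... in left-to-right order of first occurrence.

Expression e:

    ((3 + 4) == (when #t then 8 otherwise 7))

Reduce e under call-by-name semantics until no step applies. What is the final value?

Answer: false

Working:
step 0: ((3 + 4) == (if true then 8 else 7))
step 1: [delta@0] (7 == (if true then 8 else 7))
step 2: [if@1] (7 == 8)
step 3: [delta@root] false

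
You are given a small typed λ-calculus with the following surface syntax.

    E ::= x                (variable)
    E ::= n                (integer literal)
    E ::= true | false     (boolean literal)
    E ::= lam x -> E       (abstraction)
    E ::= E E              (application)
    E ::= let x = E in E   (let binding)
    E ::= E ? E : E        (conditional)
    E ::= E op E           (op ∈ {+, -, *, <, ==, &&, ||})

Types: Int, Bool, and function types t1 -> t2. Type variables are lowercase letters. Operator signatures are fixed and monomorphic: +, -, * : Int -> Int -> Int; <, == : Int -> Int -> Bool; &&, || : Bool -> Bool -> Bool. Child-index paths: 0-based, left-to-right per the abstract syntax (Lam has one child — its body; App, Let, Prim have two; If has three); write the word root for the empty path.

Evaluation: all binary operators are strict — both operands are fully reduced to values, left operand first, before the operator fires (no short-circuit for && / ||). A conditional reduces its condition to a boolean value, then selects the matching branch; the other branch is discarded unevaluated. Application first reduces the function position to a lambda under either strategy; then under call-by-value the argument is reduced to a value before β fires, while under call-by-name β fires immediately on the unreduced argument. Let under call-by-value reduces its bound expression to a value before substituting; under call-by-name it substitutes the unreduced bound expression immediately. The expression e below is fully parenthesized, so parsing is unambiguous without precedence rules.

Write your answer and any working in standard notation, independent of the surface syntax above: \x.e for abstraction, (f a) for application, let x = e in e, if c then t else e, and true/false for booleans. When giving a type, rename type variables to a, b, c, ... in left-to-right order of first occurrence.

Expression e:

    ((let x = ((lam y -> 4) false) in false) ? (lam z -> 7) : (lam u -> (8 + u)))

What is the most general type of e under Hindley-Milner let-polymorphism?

Working:
\y._ : a -> Int
  unify a -> Int ~ Bool -> b
  unify a ~ Bool
  unify Int ~ b
_ _ : Int
let x : Int
  unify Bool ~ Bool
\z._ : c -> Int
  unify Int ~ Int
u : d
  unify d ~ Int
\u._ : Int -> Int
  unify c -> Int ~ Int -> Int
  unify c ~ Int
  unify Int ~ Int

Answer: Int -> Int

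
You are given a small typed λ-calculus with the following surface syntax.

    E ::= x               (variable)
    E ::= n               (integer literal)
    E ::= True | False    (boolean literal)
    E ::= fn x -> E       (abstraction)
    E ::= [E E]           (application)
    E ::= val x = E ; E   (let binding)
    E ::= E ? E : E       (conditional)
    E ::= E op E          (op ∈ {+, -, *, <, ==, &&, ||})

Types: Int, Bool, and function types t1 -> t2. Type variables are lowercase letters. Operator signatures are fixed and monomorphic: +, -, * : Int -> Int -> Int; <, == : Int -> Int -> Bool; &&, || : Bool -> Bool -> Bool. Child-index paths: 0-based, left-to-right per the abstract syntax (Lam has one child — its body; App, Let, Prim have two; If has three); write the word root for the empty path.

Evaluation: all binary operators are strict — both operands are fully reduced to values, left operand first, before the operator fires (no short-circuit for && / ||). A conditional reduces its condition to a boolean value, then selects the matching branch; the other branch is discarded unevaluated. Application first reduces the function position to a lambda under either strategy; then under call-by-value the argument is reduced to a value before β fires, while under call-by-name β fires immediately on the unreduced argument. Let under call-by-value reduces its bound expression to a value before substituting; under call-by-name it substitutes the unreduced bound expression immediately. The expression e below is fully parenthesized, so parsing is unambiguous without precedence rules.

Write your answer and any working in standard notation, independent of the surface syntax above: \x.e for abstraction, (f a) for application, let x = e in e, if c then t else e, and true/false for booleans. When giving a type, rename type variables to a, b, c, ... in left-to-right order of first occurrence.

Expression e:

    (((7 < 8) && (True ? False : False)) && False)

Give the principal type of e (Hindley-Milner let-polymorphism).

Working:
  unify Int ~ Int
  unify Int ~ Int
  unify Bool ~ Bool
  unify Bool ~ Bool
  unify Bool ~ Bool
  unify Bool ~ Bool
  unify Bool ~ Bool
  unify Bool ~ Bool

Answer: Bool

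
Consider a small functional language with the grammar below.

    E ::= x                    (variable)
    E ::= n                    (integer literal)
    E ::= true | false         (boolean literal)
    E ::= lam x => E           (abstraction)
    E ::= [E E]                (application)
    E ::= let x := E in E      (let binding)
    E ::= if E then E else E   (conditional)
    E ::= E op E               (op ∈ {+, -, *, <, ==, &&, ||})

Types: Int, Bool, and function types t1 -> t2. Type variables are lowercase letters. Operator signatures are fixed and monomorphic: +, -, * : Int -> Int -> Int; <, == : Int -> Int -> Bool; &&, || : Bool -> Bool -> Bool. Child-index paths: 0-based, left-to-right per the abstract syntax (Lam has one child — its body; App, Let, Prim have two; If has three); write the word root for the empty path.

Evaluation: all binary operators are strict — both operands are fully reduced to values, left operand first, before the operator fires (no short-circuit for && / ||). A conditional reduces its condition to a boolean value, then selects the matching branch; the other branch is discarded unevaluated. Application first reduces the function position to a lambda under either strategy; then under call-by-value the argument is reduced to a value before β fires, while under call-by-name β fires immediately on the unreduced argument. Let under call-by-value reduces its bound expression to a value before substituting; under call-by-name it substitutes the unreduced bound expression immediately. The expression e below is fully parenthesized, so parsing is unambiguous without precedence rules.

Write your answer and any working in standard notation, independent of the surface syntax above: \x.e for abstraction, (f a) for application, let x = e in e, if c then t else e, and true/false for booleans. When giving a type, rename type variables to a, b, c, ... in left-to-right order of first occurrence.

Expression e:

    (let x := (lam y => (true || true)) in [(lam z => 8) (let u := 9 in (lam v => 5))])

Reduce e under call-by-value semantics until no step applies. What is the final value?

Trace:
step 0: (let x = (\y.(true || true)) in ((\z.8) (let u = 9 in (\v.5))))
step 1: [let@root] ((\z.8) (let u = 9 in (\v.5)))
step 2: [let@1] ((\z.8) (\v.5))
step 3: [beta@root] 8

Answer: 8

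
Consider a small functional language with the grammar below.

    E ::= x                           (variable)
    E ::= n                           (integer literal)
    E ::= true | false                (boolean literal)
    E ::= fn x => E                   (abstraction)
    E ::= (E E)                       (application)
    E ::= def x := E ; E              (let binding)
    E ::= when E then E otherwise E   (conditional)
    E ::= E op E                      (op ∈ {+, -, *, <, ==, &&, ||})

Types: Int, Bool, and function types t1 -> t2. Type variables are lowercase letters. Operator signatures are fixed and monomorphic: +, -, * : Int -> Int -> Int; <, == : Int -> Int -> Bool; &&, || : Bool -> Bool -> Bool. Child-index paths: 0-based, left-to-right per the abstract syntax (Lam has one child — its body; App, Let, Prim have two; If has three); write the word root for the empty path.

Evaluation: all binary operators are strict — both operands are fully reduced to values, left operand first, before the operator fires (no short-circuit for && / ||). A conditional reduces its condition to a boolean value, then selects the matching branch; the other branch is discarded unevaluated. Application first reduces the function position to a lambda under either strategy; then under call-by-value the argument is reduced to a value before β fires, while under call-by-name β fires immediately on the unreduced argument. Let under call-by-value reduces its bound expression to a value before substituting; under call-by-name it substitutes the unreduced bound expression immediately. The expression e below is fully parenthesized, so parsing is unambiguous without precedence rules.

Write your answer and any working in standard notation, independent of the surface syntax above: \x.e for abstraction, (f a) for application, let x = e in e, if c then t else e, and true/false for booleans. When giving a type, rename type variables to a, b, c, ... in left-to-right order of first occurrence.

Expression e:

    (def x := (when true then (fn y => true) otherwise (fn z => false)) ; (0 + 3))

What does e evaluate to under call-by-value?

Answer: 3

Working:
step 0: (let x = (if true then (\y.true) else (\z.false)) in (0 + 3))
step 1: [if@0] (let x = (\y.true) in (0 + 3))
step 2: [let@root] (0 + 3)
step 3: [delta@root] 3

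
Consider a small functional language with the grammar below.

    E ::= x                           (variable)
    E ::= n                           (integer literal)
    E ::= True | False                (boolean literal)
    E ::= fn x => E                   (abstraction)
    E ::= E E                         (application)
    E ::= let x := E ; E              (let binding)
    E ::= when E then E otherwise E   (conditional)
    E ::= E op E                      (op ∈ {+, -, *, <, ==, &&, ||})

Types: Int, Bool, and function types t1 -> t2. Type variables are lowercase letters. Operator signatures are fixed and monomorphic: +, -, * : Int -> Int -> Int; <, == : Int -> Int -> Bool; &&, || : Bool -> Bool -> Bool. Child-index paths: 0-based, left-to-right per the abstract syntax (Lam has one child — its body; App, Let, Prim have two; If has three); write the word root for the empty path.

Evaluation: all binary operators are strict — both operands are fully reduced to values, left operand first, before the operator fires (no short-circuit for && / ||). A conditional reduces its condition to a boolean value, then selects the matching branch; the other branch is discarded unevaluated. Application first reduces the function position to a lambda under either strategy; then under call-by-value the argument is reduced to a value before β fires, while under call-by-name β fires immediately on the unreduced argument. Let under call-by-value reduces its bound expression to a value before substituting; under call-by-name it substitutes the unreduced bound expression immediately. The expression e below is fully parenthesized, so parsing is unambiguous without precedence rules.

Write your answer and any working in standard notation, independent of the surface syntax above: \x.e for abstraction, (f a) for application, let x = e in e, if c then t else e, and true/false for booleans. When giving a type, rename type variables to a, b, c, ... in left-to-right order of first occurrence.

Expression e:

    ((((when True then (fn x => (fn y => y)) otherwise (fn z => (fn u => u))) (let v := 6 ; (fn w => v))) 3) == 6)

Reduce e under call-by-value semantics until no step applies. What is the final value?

Trace:
step 0: ((((if true then (\x.(\y.y)) else (\z.(\u.u))) (let v = 6 in (\w.v))) 3) == 6)
step 1: [if@0.0.0] ((((\x.(\y.y)) (let v = 6 in (\w.v))) 3) == 6)
step 2: [let@0.0.1] ((((\x.(\y.y)) (\w.6)) 3) == 6)
step 3: [beta@0.0] (((\y.y) 3) == 6)
step 4: [beta@0] (3 == 6)
step 5: [delta@root] false

Answer: false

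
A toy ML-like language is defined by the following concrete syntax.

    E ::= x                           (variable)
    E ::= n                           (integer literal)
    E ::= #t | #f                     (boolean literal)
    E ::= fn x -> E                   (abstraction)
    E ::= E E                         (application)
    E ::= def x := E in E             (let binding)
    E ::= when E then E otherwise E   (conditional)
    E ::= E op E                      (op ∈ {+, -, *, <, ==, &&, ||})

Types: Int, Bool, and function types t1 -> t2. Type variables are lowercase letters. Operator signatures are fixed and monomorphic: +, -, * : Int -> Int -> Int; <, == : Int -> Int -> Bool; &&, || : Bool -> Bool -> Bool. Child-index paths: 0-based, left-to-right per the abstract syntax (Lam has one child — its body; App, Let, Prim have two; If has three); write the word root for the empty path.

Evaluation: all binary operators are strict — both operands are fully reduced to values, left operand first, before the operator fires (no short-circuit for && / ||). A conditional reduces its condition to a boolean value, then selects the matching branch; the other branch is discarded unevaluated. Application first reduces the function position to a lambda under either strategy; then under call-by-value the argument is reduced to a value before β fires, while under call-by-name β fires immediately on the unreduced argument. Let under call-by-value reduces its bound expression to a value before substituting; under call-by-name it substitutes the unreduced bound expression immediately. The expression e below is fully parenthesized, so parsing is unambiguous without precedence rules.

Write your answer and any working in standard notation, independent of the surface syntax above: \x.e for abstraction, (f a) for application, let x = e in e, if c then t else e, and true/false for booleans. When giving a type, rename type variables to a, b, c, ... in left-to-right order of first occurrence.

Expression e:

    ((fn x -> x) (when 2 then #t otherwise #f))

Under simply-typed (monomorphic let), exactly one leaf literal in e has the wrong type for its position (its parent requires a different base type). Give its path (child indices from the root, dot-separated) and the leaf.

Working:
x : a
\x._ : a -> a
  unify Int ~ Bool
  FAIL: mismatch Int ~ Bool

Answer: 1.0 : 2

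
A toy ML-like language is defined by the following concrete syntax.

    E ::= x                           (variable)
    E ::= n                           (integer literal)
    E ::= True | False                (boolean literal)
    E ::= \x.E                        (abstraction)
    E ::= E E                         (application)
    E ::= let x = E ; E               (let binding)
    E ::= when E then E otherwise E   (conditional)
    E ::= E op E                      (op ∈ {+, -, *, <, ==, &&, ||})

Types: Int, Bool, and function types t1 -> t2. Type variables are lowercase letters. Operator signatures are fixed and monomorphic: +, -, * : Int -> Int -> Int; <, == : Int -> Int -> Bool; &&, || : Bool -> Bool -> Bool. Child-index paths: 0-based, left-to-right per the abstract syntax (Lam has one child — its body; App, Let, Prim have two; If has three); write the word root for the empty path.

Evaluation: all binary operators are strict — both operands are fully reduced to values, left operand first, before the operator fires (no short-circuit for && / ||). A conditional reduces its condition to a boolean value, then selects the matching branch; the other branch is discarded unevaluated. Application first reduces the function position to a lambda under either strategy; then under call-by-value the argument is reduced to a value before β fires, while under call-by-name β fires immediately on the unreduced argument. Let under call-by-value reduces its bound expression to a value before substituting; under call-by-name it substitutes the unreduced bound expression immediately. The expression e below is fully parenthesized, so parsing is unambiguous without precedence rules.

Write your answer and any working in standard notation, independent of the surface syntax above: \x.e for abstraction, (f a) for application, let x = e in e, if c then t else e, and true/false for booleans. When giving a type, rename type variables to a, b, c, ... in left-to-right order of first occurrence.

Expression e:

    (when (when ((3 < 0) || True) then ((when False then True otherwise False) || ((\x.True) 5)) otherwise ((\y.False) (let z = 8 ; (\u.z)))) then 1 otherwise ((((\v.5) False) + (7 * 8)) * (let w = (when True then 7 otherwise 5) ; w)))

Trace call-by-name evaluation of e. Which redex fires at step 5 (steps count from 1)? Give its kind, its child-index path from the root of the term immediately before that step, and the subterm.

Answer: beta at 0.1 : ((\x.true) 5)

Trace:
step 0: (if (if ((3 < 0) || true) then ((if false then true else false) || ((\x.true) 5)) else ((\y.false) (let z = 8 in (\u.z)))) then 1 else ((((\v.5) false) + (7 * 8)) * (let w = (if true then 7 else 5) in w)))
step 1: [delta@0.0.0] (if (if (false || true) then ((if false then true else false) || ((\x.true) 5)) else ((\y.false) (let z = 8 in (\u.z)))) then 1 else ((((\v.5) false) + (7 * 8)) * (let w = (if true then 7 else 5) in w)))
step 2: [delta@0.0] (if (if true then ((if false then true else false) || ((\x.true) 5)) else ((\y.false) (let z = 8 in (\u.z)))) then 1 else ((((\v.5) false) + (7 * 8)) * (let w = (if true then 7 else 5) in w)))
step 3: [if@0] (if ((if false then true else false) || ((\x.true) 5)) then 1 else ((((\v.5) false) + (7 * 8)) * (let w = (if true then 7 else 5) in w)))
step 4: [if@0.0] (if (false || ((\x.true) 5)) then 1 else ((((\v.5) false) + (7 * 8)) * (let w = (if true then 7 else 5) in w)))
step 5: [beta@0.1] (if (false || true) then 1 else ((((\v.5) false) + (7 * 8)) * (let w = (if true then 7 else 5) in w)))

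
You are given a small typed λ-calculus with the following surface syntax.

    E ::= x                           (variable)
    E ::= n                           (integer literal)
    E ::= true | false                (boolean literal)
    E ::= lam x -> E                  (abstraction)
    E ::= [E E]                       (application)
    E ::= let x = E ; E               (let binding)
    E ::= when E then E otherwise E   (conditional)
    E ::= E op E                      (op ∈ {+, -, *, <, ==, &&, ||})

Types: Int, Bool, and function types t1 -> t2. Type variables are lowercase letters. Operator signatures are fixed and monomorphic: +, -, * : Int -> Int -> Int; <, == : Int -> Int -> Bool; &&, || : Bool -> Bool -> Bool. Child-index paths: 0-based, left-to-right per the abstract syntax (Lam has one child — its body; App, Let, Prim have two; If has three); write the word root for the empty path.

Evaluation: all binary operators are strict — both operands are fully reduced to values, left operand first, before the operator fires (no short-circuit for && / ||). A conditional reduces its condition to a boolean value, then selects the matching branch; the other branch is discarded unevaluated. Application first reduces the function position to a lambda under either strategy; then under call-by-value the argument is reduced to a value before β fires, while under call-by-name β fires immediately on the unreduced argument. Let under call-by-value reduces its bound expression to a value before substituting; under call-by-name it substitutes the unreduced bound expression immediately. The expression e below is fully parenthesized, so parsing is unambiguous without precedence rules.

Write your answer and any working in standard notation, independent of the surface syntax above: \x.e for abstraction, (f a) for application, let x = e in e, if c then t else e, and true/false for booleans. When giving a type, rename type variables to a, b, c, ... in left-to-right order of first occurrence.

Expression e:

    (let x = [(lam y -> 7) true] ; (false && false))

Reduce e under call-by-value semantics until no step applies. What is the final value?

Derivation:
step 0: (let x = ((\y.7) true) in (false && false))
step 1: [beta@0] (let x = 7 in (false && false))
step 2: [let@root] (false && false)
step 3: [delta@root] false

Answer: false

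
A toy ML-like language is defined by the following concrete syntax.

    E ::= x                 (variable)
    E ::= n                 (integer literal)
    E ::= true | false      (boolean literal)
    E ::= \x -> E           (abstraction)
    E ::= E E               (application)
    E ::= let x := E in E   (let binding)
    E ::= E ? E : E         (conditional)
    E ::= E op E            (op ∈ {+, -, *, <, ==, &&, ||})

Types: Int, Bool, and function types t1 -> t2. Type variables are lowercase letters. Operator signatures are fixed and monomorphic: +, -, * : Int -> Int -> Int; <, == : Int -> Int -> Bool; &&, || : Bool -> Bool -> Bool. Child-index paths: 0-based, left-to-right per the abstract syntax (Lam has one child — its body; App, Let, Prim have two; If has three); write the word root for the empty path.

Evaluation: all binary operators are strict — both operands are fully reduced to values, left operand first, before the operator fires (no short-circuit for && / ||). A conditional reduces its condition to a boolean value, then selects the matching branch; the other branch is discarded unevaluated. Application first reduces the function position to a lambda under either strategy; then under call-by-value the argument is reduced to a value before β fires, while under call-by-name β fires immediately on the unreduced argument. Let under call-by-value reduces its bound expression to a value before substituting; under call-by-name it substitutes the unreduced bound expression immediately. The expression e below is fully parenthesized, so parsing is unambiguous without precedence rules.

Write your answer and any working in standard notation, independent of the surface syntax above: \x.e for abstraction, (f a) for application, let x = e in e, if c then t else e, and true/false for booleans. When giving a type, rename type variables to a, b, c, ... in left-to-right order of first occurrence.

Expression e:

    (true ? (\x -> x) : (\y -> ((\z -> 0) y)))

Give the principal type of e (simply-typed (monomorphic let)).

Derivation:
  unify Bool ~ Bool
x : a
\x._ : a -> a
\z._ : c -> Int
y : b
  unify c -> Int ~ b -> d
  unify c ~ b
  unify Int ~ d
_ _ : Int
\y._ : b -> Int
  unify a -> a ~ b -> Int
  unify a ~ b
  unify b ~ Int

Answer: Int -> Int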